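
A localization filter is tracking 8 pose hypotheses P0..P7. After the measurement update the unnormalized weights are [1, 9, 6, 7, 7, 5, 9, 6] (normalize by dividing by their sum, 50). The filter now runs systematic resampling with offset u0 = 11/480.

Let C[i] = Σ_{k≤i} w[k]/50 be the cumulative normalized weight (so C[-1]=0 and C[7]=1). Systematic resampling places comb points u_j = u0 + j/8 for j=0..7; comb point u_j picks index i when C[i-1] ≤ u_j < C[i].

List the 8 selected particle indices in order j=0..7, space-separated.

1 1 2 3 4 5 6 7

C = [1/50, 1/5, 8/25, 23/50, 3/5, 7/10, 22/25, 1]
j=0: u_0=11/480 ∈ [1/50, 1/5) → index 1
j=1: u_1=71/480 ∈ [1/50, 1/5) → index 1
j=2: u_2=131/480 ∈ [1/5, 8/25) → index 2
j=3: u_3=191/480 ∈ [8/25, 23/50) → index 3
j=4: u_4=251/480 ∈ [23/50, 3/5) → index 4
j=5: u_5=311/480 ∈ [3/5, 7/10) → index 5
j=6: u_6=371/480 ∈ [7/10, 22/25) → index 6
j=7: u_7=431/480 ∈ [22/25, 1) → index 7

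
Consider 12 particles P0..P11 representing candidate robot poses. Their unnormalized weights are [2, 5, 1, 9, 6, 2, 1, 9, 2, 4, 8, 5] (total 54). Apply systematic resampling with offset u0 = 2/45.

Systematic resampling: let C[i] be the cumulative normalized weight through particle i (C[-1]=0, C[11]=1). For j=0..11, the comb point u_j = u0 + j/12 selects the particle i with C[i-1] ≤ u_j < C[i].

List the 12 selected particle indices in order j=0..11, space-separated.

1 1 3 3 4 5 7 7 9 10 10 11

C = [1/27, 7/54, 4/27, 17/54, 23/54, 25/54, 13/27, 35/54, 37/54, 41/54, 49/54, 1]
j=0: u_0=2/45 ∈ [1/27, 7/54) → index 1
j=1: u_1=23/180 ∈ [1/27, 7/54) → index 1
j=2: u_2=19/90 ∈ [4/27, 17/54) → index 3
j=3: u_3=53/180 ∈ [4/27, 17/54) → index 3
j=4: u_4=17/45 ∈ [17/54, 23/54) → index 4
j=5: u_5=83/180 ∈ [23/54, 25/54) → index 5
j=6: u_6=49/90 ∈ [13/27, 35/54) → index 7
j=7: u_7=113/180 ∈ [13/27, 35/54) → index 7
j=8: u_8=32/45 ∈ [37/54, 41/54) → index 9
j=9: u_9=143/180 ∈ [41/54, 49/54) → index 10
j=10: u_10=79/90 ∈ [41/54, 49/54) → index 10
j=11: u_11=173/180 ∈ [49/54, 1) → index 11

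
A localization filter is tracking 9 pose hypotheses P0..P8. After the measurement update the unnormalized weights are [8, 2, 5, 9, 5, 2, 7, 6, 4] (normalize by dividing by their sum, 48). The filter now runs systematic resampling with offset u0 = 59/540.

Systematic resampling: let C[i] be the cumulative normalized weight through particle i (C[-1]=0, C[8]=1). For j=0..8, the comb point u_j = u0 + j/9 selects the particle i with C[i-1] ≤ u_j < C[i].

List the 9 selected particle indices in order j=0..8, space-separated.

0 2 3 3 4 6 6 7 8

C = [1/6, 5/24, 5/16, 1/2, 29/48, 31/48, 19/24, 11/12, 1]
j=0: u_0=59/540 ∈ [0, 1/6) → index 0
j=1: u_1=119/540 ∈ [5/24, 5/16) → index 2
j=2: u_2=179/540 ∈ [5/16, 1/2) → index 3
j=3: u_3=239/540 ∈ [5/16, 1/2) → index 3
j=4: u_4=299/540 ∈ [1/2, 29/48) → index 4
j=5: u_5=359/540 ∈ [31/48, 19/24) → index 6
j=6: u_6=419/540 ∈ [31/48, 19/24) → index 6
j=7: u_7=479/540 ∈ [19/24, 11/12) → index 7
j=8: u_8=539/540 ∈ [11/12, 1) → index 8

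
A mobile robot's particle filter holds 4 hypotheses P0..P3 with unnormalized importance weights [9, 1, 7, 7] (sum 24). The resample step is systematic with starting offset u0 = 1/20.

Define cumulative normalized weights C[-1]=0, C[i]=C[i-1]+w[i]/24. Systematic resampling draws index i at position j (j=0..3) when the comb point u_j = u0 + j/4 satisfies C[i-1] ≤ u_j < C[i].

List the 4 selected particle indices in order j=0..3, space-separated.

C = [3/8, 5/12, 17/24, 1]
j=0: u_0=1/20 ∈ [0, 3/8) → index 0
j=1: u_1=3/10 ∈ [0, 3/8) → index 0
j=2: u_2=11/20 ∈ [5/12, 17/24) → index 2
j=3: u_3=4/5 ∈ [17/24, 1) → index 3

0 0 2 3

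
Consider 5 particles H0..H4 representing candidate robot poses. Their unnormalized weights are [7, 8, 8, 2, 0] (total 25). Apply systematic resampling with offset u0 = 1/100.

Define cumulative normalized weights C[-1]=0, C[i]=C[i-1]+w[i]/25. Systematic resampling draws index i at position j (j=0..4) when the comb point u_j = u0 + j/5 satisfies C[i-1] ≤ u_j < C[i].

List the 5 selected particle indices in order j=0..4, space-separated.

C = [7/25, 3/5, 23/25, 1, 1]
j=0: u_0=1/100 ∈ [0, 7/25) → index 0
j=1: u_1=21/100 ∈ [0, 7/25) → index 0
j=2: u_2=41/100 ∈ [7/25, 3/5) → index 1
j=3: u_3=61/100 ∈ [3/5, 23/25) → index 2
j=4: u_4=81/100 ∈ [3/5, 23/25) → index 2

0 0 1 2 2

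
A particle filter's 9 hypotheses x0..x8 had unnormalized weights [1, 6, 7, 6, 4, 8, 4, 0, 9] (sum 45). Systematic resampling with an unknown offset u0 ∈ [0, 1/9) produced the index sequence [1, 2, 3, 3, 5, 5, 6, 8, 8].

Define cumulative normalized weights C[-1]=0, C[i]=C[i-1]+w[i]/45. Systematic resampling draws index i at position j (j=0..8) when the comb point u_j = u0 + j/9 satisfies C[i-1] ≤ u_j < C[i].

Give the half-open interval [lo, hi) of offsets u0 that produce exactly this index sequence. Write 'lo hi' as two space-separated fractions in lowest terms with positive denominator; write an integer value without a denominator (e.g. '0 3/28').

4/45 1/9

C = [1/45, 7/45, 14/45, 4/9, 8/15, 32/45, 4/5, 4/5, 1]
j=0 picked index 1: u0 ∈ [1/45, 7/45)
j=1 picked index 2: u0 ∈ [2/45, 1/5)
j=2 picked index 3: u0 ∈ [4/45, 2/9)
j=3 picked index 3: u0 ∈ [-1/45, 1/9)
j=4 picked index 5: u0 ∈ [4/45, 4/15)
j=5 picked index 5: u0 ∈ [-1/45, 7/45)
j=6 picked index 6: u0 ∈ [2/45, 2/15)
j=7 picked index 8: u0 ∈ [1/45, 2/9)
j=8 picked index 8: u0 ∈ [-4/45, 1/9)
intersection: [4/45, 1/9)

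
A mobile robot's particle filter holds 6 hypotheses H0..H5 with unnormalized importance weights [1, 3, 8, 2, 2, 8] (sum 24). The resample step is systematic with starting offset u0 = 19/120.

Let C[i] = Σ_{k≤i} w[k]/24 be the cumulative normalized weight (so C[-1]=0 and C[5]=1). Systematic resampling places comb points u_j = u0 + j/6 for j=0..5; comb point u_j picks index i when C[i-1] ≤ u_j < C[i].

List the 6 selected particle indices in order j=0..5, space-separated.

C = [1/24, 1/6, 1/2, 7/12, 2/3, 1]
j=0: u_0=19/120 ∈ [1/24, 1/6) → index 1
j=1: u_1=13/40 ∈ [1/6, 1/2) → index 2
j=2: u_2=59/120 ∈ [1/6, 1/2) → index 2
j=3: u_3=79/120 ∈ [7/12, 2/3) → index 4
j=4: u_4=33/40 ∈ [2/3, 1) → index 5
j=5: u_5=119/120 ∈ [2/3, 1) → index 5

1 2 2 4 5 5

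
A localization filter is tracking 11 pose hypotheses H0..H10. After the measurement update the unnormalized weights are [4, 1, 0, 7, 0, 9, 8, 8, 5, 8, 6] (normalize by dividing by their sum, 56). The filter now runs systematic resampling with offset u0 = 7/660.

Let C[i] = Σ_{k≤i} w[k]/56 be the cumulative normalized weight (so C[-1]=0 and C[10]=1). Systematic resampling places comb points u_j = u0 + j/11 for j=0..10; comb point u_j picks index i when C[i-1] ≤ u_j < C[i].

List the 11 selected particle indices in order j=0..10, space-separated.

0 3 3 5 5 6 7 7 8 9 10

C = [1/14, 5/56, 5/56, 3/14, 3/14, 3/8, 29/56, 37/56, 3/4, 25/28, 1]
j=0: u_0=7/660 ∈ [0, 1/14) → index 0
j=1: u_1=67/660 ∈ [5/56, 3/14) → index 3
j=2: u_2=127/660 ∈ [5/56, 3/14) → index 3
j=3: u_3=17/60 ∈ [3/14, 3/8) → index 5
j=4: u_4=247/660 ∈ [3/14, 3/8) → index 5
j=5: u_5=307/660 ∈ [3/8, 29/56) → index 6
j=6: u_6=367/660 ∈ [29/56, 37/56) → index 7
j=7: u_7=427/660 ∈ [29/56, 37/56) → index 7
j=8: u_8=487/660 ∈ [37/56, 3/4) → index 8
j=9: u_9=547/660 ∈ [3/4, 25/28) → index 9
j=10: u_10=607/660 ∈ [25/28, 1) → index 10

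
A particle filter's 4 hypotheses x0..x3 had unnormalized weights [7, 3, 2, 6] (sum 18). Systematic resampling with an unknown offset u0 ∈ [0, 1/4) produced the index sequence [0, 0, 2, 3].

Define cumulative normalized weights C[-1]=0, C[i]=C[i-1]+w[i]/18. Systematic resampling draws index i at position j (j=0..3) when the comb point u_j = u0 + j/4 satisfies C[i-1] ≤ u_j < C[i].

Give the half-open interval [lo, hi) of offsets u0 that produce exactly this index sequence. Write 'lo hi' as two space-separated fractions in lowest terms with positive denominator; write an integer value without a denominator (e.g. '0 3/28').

C = [7/18, 5/9, 2/3, 1]
j=0 picked index 0: u0 ∈ [0, 7/18)
j=1 picked index 0: u0 ∈ [-1/4, 5/36)
j=2 picked index 2: u0 ∈ [1/18, 1/6)
j=3 picked index 3: u0 ∈ [-1/12, 1/4)
intersection: [1/18, 5/36)

1/18 5/36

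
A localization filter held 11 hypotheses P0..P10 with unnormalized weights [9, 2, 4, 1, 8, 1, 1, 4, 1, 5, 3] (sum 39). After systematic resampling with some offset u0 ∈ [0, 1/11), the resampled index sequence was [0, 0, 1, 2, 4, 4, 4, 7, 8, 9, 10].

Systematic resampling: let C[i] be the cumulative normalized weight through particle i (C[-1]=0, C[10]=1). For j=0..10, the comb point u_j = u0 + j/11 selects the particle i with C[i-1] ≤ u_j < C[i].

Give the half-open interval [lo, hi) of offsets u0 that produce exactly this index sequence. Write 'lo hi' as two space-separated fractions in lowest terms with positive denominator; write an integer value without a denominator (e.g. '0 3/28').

C = [3/13, 11/39, 5/13, 16/39, 8/13, 25/39, 2/3, 10/13, 31/39, 12/13, 1]
j=0 picked index 0: u0 ∈ [0, 3/13)
j=1 picked index 0: u0 ∈ [-1/11, 20/143)
j=2 picked index 1: u0 ∈ [7/143, 43/429)
j=3 picked index 2: u0 ∈ [4/429, 16/143)
j=4 picked index 4: u0 ∈ [20/429, 36/143)
j=5 picked index 4: u0 ∈ [-19/429, 23/143)
j=6 picked index 4: u0 ∈ [-58/429, 10/143)
j=7 picked index 7: u0 ∈ [1/33, 19/143)
j=8 picked index 8: u0 ∈ [6/143, 29/429)
j=9 picked index 9: u0 ∈ [-10/429, 15/143)
j=10 picked index 10: u0 ∈ [2/143, 1/11)
intersection: [7/143, 29/429)

7/143 29/429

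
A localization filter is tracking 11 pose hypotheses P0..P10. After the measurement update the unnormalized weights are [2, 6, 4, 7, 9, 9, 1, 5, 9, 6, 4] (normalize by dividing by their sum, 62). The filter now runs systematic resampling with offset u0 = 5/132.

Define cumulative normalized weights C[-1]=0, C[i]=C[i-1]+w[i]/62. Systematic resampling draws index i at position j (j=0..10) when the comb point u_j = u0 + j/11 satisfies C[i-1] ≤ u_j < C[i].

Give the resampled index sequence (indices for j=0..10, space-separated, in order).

1 1 3 4 4 5 5 7 8 9 10

C = [1/31, 4/31, 6/31, 19/62, 14/31, 37/62, 19/31, 43/62, 26/31, 29/31, 1]
j=0: u_0=5/132 ∈ [1/31, 4/31) → index 1
j=1: u_1=17/132 ∈ [1/31, 4/31) → index 1
j=2: u_2=29/132 ∈ [6/31, 19/62) → index 3
j=3: u_3=41/132 ∈ [19/62, 14/31) → index 4
j=4: u_4=53/132 ∈ [19/62, 14/31) → index 4
j=5: u_5=65/132 ∈ [14/31, 37/62) → index 5
j=6: u_6=7/12 ∈ [14/31, 37/62) → index 5
j=7: u_7=89/132 ∈ [19/31, 43/62) → index 7
j=8: u_8=101/132 ∈ [43/62, 26/31) → index 8
j=9: u_9=113/132 ∈ [26/31, 29/31) → index 9
j=10: u_10=125/132 ∈ [29/31, 1) → index 10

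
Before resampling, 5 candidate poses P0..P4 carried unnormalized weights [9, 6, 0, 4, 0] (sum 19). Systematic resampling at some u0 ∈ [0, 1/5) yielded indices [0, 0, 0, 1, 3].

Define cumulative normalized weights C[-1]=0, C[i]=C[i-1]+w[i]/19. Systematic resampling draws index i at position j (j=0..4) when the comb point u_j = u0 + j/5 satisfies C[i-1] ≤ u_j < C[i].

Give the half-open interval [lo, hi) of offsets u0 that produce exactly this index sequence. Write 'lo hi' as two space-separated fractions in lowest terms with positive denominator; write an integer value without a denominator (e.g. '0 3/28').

0 7/95

C = [9/19, 15/19, 15/19, 1, 1]
j=0 picked index 0: u0 ∈ [0, 9/19)
j=1 picked index 0: u0 ∈ [-1/5, 26/95)
j=2 picked index 0: u0 ∈ [-2/5, 7/95)
j=3 picked index 1: u0 ∈ [-12/95, 18/95)
j=4 picked index 3: u0 ∈ [-1/95, 1/5)
intersection: [0, 7/95)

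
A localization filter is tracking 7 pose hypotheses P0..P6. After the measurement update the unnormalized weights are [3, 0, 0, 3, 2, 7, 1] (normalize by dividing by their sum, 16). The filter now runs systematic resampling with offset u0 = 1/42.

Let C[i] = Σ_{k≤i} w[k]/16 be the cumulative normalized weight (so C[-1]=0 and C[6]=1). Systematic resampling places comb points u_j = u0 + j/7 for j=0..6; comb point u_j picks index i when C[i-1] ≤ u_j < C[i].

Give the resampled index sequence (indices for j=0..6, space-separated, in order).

0 0 3 4 5 5 5

C = [3/16, 3/16, 3/16, 3/8, 1/2, 15/16, 1]
j=0: u_0=1/42 ∈ [0, 3/16) → index 0
j=1: u_1=1/6 ∈ [0, 3/16) → index 0
j=2: u_2=13/42 ∈ [3/16, 3/8) → index 3
j=3: u_3=19/42 ∈ [3/8, 1/2) → index 4
j=4: u_4=25/42 ∈ [1/2, 15/16) → index 5
j=5: u_5=31/42 ∈ [1/2, 15/16) → index 5
j=6: u_6=37/42 ∈ [1/2, 15/16) → index 5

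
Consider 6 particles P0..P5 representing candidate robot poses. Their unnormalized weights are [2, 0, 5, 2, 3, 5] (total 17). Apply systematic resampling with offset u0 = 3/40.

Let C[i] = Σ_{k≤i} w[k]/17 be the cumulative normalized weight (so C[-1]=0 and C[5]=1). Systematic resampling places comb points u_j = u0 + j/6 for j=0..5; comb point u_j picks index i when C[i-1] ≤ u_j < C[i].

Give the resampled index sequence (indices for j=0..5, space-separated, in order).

0 2 2 4 5 5

C = [2/17, 2/17, 7/17, 9/17, 12/17, 1]
j=0: u_0=3/40 ∈ [0, 2/17) → index 0
j=1: u_1=29/120 ∈ [2/17, 7/17) → index 2
j=2: u_2=49/120 ∈ [2/17, 7/17) → index 2
j=3: u_3=23/40 ∈ [9/17, 12/17) → index 4
j=4: u_4=89/120 ∈ [12/17, 1) → index 5
j=5: u_5=109/120 ∈ [12/17, 1) → index 5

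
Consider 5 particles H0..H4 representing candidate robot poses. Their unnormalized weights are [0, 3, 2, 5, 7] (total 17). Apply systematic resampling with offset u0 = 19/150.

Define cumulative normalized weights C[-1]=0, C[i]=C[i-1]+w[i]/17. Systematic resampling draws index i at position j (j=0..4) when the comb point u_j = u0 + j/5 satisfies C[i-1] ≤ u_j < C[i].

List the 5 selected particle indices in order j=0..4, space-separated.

C = [0, 3/17, 5/17, 10/17, 1]
j=0: u_0=19/150 ∈ [0, 3/17) → index 1
j=1: u_1=49/150 ∈ [5/17, 10/17) → index 3
j=2: u_2=79/150 ∈ [5/17, 10/17) → index 3
j=3: u_3=109/150 ∈ [10/17, 1) → index 4
j=4: u_4=139/150 ∈ [10/17, 1) → index 4

1 3 3 4 4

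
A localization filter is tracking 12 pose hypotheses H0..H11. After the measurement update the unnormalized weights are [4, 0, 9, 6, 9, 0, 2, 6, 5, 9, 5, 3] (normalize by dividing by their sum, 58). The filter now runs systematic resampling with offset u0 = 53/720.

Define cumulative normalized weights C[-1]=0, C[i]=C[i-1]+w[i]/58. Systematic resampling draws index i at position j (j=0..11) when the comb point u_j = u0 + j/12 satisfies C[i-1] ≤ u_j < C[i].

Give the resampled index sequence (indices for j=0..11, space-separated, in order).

2 2 3 3 4 6 7 8 9 9 10 11

C = [2/29, 2/29, 13/58, 19/58, 14/29, 14/29, 15/29, 18/29, 41/58, 25/29, 55/58, 1]
j=0: u_0=53/720 ∈ [2/29, 13/58) → index 2
j=1: u_1=113/720 ∈ [2/29, 13/58) → index 2
j=2: u_2=173/720 ∈ [13/58, 19/58) → index 3
j=3: u_3=233/720 ∈ [13/58, 19/58) → index 3
j=4: u_4=293/720 ∈ [19/58, 14/29) → index 4
j=5: u_5=353/720 ∈ [14/29, 15/29) → index 6
j=6: u_6=413/720 ∈ [15/29, 18/29) → index 7
j=7: u_7=473/720 ∈ [18/29, 41/58) → index 8
j=8: u_8=533/720 ∈ [41/58, 25/29) → index 9
j=9: u_9=593/720 ∈ [41/58, 25/29) → index 9
j=10: u_10=653/720 ∈ [25/29, 55/58) → index 10
j=11: u_11=713/720 ∈ [55/58, 1) → index 11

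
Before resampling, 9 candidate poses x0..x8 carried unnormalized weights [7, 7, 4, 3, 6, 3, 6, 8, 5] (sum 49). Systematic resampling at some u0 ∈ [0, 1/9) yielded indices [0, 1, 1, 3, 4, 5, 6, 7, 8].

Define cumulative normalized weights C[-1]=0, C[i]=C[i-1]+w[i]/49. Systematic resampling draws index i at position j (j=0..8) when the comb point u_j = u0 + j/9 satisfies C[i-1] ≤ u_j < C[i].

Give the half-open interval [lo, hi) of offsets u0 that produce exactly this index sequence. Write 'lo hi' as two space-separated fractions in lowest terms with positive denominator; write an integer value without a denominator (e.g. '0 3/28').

C = [1/7, 2/7, 18/49, 3/7, 27/49, 30/49, 36/49, 44/49, 1]
j=0 picked index 0: u0 ∈ [0, 1/7)
j=1 picked index 1: u0 ∈ [2/63, 11/63)
j=2 picked index 1: u0 ∈ [-5/63, 4/63)
j=3 picked index 3: u0 ∈ [5/147, 2/21)
j=4 picked index 4: u0 ∈ [-1/63, 47/441)
j=5 picked index 5: u0 ∈ [-2/441, 25/441)
j=6 picked index 6: u0 ∈ [-8/147, 10/147)
j=7 picked index 7: u0 ∈ [-19/441, 53/441)
j=8 picked index 8: u0 ∈ [4/441, 1/9)
intersection: [5/147, 25/441)

5/147 25/441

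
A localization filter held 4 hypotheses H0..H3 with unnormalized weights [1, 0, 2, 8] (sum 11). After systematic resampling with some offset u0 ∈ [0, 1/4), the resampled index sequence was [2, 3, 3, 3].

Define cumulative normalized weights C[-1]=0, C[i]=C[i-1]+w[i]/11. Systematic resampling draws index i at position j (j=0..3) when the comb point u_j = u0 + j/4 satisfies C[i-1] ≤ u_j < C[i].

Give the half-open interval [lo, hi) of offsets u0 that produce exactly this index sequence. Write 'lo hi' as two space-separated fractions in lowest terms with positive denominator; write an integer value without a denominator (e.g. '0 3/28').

C = [1/11, 1/11, 3/11, 1]
j=0 picked index 2: u0 ∈ [1/11, 3/11)
j=1 picked index 3: u0 ∈ [1/44, 3/4)
j=2 picked index 3: u0 ∈ [-5/22, 1/2)
j=3 picked index 3: u0 ∈ [-21/44, 1/4)
intersection: [1/11, 1/4)

1/11 1/4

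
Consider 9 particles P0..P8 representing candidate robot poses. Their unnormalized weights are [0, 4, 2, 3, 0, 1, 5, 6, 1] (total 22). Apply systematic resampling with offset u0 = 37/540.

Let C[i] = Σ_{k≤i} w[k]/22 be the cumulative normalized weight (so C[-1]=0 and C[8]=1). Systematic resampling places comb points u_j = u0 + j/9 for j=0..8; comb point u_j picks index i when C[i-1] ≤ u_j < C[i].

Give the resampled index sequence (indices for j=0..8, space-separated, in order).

1 1 3 3 6 6 7 7 8

C = [0, 2/11, 3/11, 9/22, 9/22, 5/11, 15/22, 21/22, 1]
j=0: u_0=37/540 ∈ [0, 2/11) → index 1
j=1: u_1=97/540 ∈ [0, 2/11) → index 1
j=2: u_2=157/540 ∈ [3/11, 9/22) → index 3
j=3: u_3=217/540 ∈ [3/11, 9/22) → index 3
j=4: u_4=277/540 ∈ [5/11, 15/22) → index 6
j=5: u_5=337/540 ∈ [5/11, 15/22) → index 6
j=6: u_6=397/540 ∈ [15/22, 21/22) → index 7
j=7: u_7=457/540 ∈ [15/22, 21/22) → index 7
j=8: u_8=517/540 ∈ [21/22, 1) → index 8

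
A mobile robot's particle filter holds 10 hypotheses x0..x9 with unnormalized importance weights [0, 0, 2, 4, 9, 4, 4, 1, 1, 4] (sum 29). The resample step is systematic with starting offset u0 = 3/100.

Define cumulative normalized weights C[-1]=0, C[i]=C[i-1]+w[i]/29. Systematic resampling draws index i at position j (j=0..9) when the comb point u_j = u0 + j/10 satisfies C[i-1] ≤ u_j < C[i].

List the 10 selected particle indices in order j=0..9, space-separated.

C = [0, 0, 2/29, 6/29, 15/29, 19/29, 23/29, 24/29, 25/29, 1]
j=0: u_0=3/100 ∈ [0, 2/29) → index 2
j=1: u_1=13/100 ∈ [2/29, 6/29) → index 3
j=2: u_2=23/100 ∈ [6/29, 15/29) → index 4
j=3: u_3=33/100 ∈ [6/29, 15/29) → index 4
j=4: u_4=43/100 ∈ [6/29, 15/29) → index 4
j=5: u_5=53/100 ∈ [15/29, 19/29) → index 5
j=6: u_6=63/100 ∈ [15/29, 19/29) → index 5
j=7: u_7=73/100 ∈ [19/29, 23/29) → index 6
j=8: u_8=83/100 ∈ [24/29, 25/29) → index 8
j=9: u_9=93/100 ∈ [25/29, 1) → index 9

2 3 4 4 4 5 5 6 8 9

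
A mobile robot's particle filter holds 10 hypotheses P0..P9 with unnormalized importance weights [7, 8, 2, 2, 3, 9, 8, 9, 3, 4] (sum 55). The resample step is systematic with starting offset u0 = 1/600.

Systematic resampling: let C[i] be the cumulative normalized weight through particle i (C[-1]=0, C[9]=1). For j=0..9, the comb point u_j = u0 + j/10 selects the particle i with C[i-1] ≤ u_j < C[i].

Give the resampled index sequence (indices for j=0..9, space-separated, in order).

C = [7/55, 3/11, 17/55, 19/55, 2/5, 31/55, 39/55, 48/55, 51/55, 1]
j=0: u_0=1/600 ∈ [0, 7/55) → index 0
j=1: u_1=61/600 ∈ [0, 7/55) → index 0
j=2: u_2=121/600 ∈ [7/55, 3/11) → index 1
j=3: u_3=181/600 ∈ [3/11, 17/55) → index 2
j=4: u_4=241/600 ∈ [2/5, 31/55) → index 5
j=5: u_5=301/600 ∈ [2/5, 31/55) → index 5
j=6: u_6=361/600 ∈ [31/55, 39/55) → index 6
j=7: u_7=421/600 ∈ [31/55, 39/55) → index 6
j=8: u_8=481/600 ∈ [39/55, 48/55) → index 7
j=9: u_9=541/600 ∈ [48/55, 51/55) → index 8

0 0 1 2 5 5 6 6 7 8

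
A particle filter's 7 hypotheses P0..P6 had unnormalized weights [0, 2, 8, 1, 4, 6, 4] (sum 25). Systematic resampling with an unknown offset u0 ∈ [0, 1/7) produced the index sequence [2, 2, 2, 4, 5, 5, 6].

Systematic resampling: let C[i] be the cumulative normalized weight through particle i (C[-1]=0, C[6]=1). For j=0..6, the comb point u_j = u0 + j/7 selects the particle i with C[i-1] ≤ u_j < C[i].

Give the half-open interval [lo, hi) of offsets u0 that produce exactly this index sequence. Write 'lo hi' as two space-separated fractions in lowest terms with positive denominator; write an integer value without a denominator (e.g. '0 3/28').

C = [0, 2/25, 2/5, 11/25, 3/5, 21/25, 1]
j=0 picked index 2: u0 ∈ [2/25, 2/5)
j=1 picked index 2: u0 ∈ [-11/175, 9/35)
j=2 picked index 2: u0 ∈ [-36/175, 4/35)
j=3 picked index 4: u0 ∈ [2/175, 6/35)
j=4 picked index 5: u0 ∈ [1/35, 47/175)
j=5 picked index 5: u0 ∈ [-4/35, 22/175)
j=6 picked index 6: u0 ∈ [-3/175, 1/7)
intersection: [2/25, 4/35)

2/25 4/35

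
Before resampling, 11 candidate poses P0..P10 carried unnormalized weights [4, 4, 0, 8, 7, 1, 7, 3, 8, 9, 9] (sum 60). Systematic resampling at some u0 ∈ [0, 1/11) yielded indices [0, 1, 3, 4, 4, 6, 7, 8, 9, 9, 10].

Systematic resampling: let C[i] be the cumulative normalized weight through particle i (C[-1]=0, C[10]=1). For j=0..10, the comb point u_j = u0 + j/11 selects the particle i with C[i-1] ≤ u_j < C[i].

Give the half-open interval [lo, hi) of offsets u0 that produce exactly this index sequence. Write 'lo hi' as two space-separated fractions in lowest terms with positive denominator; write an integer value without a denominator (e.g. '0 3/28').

C = [1/15, 2/15, 2/15, 4/15, 23/60, 2/5, 31/60, 17/30, 7/10, 17/20, 1]
j=0 picked index 0: u0 ∈ [0, 1/15)
j=1 picked index 1: u0 ∈ [-4/165, 7/165)
j=2 picked index 3: u0 ∈ [-8/165, 14/165)
j=3 picked index 4: u0 ∈ [-1/165, 73/660)
j=4 picked index 4: u0 ∈ [-16/165, 13/660)
j=5 picked index 6: u0 ∈ [-3/55, 41/660)
j=6 picked index 7: u0 ∈ [-19/660, 7/330)
j=7 picked index 8: u0 ∈ [-23/330, 7/110)
j=8 picked index 9: u0 ∈ [-3/110, 27/220)
j=9 picked index 9: u0 ∈ [-13/110, 7/220)
j=10 picked index 10: u0 ∈ [-13/220, 1/11)
intersection: [0, 13/660)

0 13/660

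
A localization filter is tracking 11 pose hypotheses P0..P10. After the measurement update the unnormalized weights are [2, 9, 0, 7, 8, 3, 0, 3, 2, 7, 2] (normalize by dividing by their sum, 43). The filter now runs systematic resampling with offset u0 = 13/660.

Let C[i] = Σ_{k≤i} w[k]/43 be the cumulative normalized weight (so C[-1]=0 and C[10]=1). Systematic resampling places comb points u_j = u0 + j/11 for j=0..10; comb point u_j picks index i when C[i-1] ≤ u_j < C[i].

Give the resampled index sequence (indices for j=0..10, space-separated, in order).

C = [2/43, 11/43, 11/43, 18/43, 26/43, 29/43, 29/43, 32/43, 34/43, 41/43, 1]
j=0: u_0=13/660 ∈ [0, 2/43) → index 0
j=1: u_1=73/660 ∈ [2/43, 11/43) → index 1
j=2: u_2=133/660 ∈ [2/43, 11/43) → index 1
j=3: u_3=193/660 ∈ [11/43, 18/43) → index 3
j=4: u_4=23/60 ∈ [11/43, 18/43) → index 3
j=5: u_5=313/660 ∈ [18/43, 26/43) → index 4
j=6: u_6=373/660 ∈ [18/43, 26/43) → index 4
j=7: u_7=433/660 ∈ [26/43, 29/43) → index 5
j=8: u_8=493/660 ∈ [32/43, 34/43) → index 8
j=9: u_9=553/660 ∈ [34/43, 41/43) → index 9
j=10: u_10=613/660 ∈ [34/43, 41/43) → index 9

0 1 1 3 3 4 4 5 8 9 9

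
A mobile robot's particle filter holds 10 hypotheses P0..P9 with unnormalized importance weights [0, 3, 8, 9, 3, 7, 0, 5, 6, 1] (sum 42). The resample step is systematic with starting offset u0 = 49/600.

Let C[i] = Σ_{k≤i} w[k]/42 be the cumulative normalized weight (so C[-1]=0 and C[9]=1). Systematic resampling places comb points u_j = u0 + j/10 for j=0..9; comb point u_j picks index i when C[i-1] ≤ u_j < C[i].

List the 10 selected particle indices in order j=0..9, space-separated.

2 2 3 3 4 5 5 7 8 9

C = [0, 1/14, 11/42, 10/21, 23/42, 5/7, 5/7, 5/6, 41/42, 1]
j=0: u_0=49/600 ∈ [1/14, 11/42) → index 2
j=1: u_1=109/600 ∈ [1/14, 11/42) → index 2
j=2: u_2=169/600 ∈ [11/42, 10/21) → index 3
j=3: u_3=229/600 ∈ [11/42, 10/21) → index 3
j=4: u_4=289/600 ∈ [10/21, 23/42) → index 4
j=5: u_5=349/600 ∈ [23/42, 5/7) → index 5
j=6: u_6=409/600 ∈ [23/42, 5/7) → index 5
j=7: u_7=469/600 ∈ [5/7, 5/6) → index 7
j=8: u_8=529/600 ∈ [5/6, 41/42) → index 8
j=9: u_9=589/600 ∈ [41/42, 1) → index 9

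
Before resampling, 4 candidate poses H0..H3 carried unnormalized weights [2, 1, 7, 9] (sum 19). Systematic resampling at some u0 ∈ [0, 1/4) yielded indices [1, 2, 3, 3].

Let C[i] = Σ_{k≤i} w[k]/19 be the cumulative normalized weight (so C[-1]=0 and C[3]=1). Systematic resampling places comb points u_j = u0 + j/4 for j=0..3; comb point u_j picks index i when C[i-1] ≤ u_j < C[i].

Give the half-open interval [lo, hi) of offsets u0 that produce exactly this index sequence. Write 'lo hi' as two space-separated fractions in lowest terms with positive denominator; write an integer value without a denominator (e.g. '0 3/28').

C = [2/19, 3/19, 10/19, 1]
j=0 picked index 1: u0 ∈ [2/19, 3/19)
j=1 picked index 2: u0 ∈ [-7/76, 21/76)
j=2 picked index 3: u0 ∈ [1/38, 1/2)
j=3 picked index 3: u0 ∈ [-17/76, 1/4)
intersection: [2/19, 3/19)

2/19 3/19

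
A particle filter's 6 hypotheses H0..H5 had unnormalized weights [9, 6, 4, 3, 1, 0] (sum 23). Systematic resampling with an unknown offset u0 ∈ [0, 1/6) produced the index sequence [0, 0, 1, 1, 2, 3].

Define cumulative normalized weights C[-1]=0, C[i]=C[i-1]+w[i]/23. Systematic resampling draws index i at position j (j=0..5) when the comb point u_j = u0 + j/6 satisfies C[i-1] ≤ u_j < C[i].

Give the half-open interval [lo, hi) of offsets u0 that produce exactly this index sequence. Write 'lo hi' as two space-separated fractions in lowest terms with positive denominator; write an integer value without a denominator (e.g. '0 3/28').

4/69 17/138

C = [9/23, 15/23, 19/23, 22/23, 1, 1]
j=0 picked index 0: u0 ∈ [0, 9/23)
j=1 picked index 0: u0 ∈ [-1/6, 31/138)
j=2 picked index 1: u0 ∈ [4/69, 22/69)
j=3 picked index 1: u0 ∈ [-5/46, 7/46)
j=4 picked index 2: u0 ∈ [-1/69, 11/69)
j=5 picked index 3: u0 ∈ [-1/138, 17/138)
intersection: [4/69, 17/138)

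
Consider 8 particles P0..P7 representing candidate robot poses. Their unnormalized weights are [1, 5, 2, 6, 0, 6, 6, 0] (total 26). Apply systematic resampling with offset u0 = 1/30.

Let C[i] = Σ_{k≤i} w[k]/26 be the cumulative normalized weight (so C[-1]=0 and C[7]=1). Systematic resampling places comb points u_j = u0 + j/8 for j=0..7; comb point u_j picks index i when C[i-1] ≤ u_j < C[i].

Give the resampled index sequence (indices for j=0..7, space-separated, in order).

0 1 2 3 3 5 6 6

C = [1/26, 3/13, 4/13, 7/13, 7/13, 10/13, 1, 1]
j=0: u_0=1/30 ∈ [0, 1/26) → index 0
j=1: u_1=19/120 ∈ [1/26, 3/13) → index 1
j=2: u_2=17/60 ∈ [3/13, 4/13) → index 2
j=3: u_3=49/120 ∈ [4/13, 7/13) → index 3
j=4: u_4=8/15 ∈ [4/13, 7/13) → index 3
j=5: u_5=79/120 ∈ [7/13, 10/13) → index 5
j=6: u_6=47/60 ∈ [10/13, 1) → index 6
j=7: u_7=109/120 ∈ [10/13, 1) → index 6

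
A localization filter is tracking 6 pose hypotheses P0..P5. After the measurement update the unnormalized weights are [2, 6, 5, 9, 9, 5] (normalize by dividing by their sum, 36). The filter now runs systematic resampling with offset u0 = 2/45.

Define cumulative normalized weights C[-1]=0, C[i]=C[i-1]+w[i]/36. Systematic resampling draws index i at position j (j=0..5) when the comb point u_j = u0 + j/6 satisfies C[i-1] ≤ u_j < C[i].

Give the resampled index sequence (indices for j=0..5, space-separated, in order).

C = [1/18, 2/9, 13/36, 11/18, 31/36, 1]
j=0: u_0=2/45 ∈ [0, 1/18) → index 0
j=1: u_1=19/90 ∈ [1/18, 2/9) → index 1
j=2: u_2=17/45 ∈ [13/36, 11/18) → index 3
j=3: u_3=49/90 ∈ [13/36, 11/18) → index 3
j=4: u_4=32/45 ∈ [11/18, 31/36) → index 4
j=5: u_5=79/90 ∈ [31/36, 1) → index 5

0 1 3 3 4 5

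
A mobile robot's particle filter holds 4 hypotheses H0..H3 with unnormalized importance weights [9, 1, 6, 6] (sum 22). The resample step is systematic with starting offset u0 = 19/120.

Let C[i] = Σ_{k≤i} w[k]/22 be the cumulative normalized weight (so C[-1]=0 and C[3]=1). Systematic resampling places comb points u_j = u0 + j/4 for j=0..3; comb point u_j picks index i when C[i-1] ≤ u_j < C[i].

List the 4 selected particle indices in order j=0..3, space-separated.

0 0 2 3

C = [9/22, 5/11, 8/11, 1]
j=0: u_0=19/120 ∈ [0, 9/22) → index 0
j=1: u_1=49/120 ∈ [0, 9/22) → index 0
j=2: u_2=79/120 ∈ [5/11, 8/11) → index 2
j=3: u_3=109/120 ∈ [8/11, 1) → index 3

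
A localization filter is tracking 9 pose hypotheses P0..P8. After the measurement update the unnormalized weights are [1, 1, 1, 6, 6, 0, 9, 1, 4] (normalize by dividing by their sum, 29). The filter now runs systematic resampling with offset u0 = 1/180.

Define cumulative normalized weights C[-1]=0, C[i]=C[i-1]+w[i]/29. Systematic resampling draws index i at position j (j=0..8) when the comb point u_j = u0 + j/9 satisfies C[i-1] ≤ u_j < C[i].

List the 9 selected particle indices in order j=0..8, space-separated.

C = [1/29, 2/29, 3/29, 9/29, 15/29, 15/29, 24/29, 25/29, 1]
j=0: u_0=1/180 ∈ [0, 1/29) → index 0
j=1: u_1=7/60 ∈ [3/29, 9/29) → index 3
j=2: u_2=41/180 ∈ [3/29, 9/29) → index 3
j=3: u_3=61/180 ∈ [9/29, 15/29) → index 4
j=4: u_4=9/20 ∈ [9/29, 15/29) → index 4
j=5: u_5=101/180 ∈ [15/29, 24/29) → index 6
j=6: u_6=121/180 ∈ [15/29, 24/29) → index 6
j=7: u_7=47/60 ∈ [15/29, 24/29) → index 6
j=8: u_8=161/180 ∈ [25/29, 1) → index 8

0 3 3 4 4 6 6 6 8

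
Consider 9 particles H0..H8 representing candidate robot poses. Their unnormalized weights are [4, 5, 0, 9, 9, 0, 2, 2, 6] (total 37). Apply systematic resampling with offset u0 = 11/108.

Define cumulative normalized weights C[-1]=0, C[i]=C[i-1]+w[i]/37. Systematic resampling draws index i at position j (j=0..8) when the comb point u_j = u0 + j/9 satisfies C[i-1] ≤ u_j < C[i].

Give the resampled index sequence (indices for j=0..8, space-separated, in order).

C = [4/37, 9/37, 9/37, 18/37, 27/37, 27/37, 29/37, 31/37, 1]
j=0: u_0=11/108 ∈ [0, 4/37) → index 0
j=1: u_1=23/108 ∈ [4/37, 9/37) → index 1
j=2: u_2=35/108 ∈ [9/37, 18/37) → index 3
j=3: u_3=47/108 ∈ [9/37, 18/37) → index 3
j=4: u_4=59/108 ∈ [18/37, 27/37) → index 4
j=5: u_5=71/108 ∈ [18/37, 27/37) → index 4
j=6: u_6=83/108 ∈ [27/37, 29/37) → index 6
j=7: u_7=95/108 ∈ [31/37, 1) → index 8
j=8: u_8=107/108 ∈ [31/37, 1) → index 8

0 1 3 3 4 4 6 8 8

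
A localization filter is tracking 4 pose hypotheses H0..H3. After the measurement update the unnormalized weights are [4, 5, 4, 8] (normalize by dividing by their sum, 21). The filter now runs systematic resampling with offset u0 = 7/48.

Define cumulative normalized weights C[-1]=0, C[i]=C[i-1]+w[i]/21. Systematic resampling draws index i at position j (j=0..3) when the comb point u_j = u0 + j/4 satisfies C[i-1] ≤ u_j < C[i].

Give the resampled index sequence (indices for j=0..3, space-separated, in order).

C = [4/21, 3/7, 13/21, 1]
j=0: u_0=7/48 ∈ [0, 4/21) → index 0
j=1: u_1=19/48 ∈ [4/21, 3/7) → index 1
j=2: u_2=31/48 ∈ [13/21, 1) → index 3
j=3: u_3=43/48 ∈ [13/21, 1) → index 3

0 1 3 3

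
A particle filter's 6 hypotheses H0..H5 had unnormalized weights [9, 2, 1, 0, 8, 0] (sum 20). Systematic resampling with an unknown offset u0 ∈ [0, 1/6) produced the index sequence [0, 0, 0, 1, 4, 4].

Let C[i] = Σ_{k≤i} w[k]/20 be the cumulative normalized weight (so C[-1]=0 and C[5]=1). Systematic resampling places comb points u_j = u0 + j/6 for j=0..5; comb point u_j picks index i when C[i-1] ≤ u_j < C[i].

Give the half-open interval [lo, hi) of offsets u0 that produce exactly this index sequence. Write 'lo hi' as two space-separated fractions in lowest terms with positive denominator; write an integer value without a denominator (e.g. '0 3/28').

0 1/20

C = [9/20, 11/20, 3/5, 3/5, 1, 1]
j=0 picked index 0: u0 ∈ [0, 9/20)
j=1 picked index 0: u0 ∈ [-1/6, 17/60)
j=2 picked index 0: u0 ∈ [-1/3, 7/60)
j=3 picked index 1: u0 ∈ [-1/20, 1/20)
j=4 picked index 4: u0 ∈ [-1/15, 1/3)
j=5 picked index 4: u0 ∈ [-7/30, 1/6)
intersection: [0, 1/20)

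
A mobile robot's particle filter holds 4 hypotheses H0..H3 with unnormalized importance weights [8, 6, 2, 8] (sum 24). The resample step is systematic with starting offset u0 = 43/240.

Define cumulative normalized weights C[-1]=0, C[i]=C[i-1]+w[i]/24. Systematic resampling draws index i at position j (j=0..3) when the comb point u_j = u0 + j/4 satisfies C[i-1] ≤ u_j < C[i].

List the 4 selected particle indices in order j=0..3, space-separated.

C = [1/3, 7/12, 2/3, 1]
j=0: u_0=43/240 ∈ [0, 1/3) → index 0
j=1: u_1=103/240 ∈ [1/3, 7/12) → index 1
j=2: u_2=163/240 ∈ [2/3, 1) → index 3
j=3: u_3=223/240 ∈ [2/3, 1) → index 3

0 1 3 3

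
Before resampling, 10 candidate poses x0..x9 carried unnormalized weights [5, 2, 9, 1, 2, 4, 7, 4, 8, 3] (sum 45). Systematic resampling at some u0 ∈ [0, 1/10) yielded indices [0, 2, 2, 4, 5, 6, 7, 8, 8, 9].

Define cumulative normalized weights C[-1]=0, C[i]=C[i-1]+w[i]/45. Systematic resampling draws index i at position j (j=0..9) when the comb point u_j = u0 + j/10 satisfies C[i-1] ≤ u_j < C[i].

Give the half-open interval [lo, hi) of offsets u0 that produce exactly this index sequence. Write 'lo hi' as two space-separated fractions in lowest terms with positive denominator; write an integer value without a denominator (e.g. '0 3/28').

C = [1/9, 7/45, 16/45, 17/45, 19/45, 23/45, 2/3, 34/45, 14/15, 1]
j=0 picked index 0: u0 ∈ [0, 1/9)
j=1 picked index 2: u0 ∈ [1/18, 23/90)
j=2 picked index 2: u0 ∈ [-2/45, 7/45)
j=3 picked index 4: u0 ∈ [7/90, 11/90)
j=4 picked index 5: u0 ∈ [1/45, 1/9)
j=5 picked index 6: u0 ∈ [1/90, 1/6)
j=6 picked index 7: u0 ∈ [1/15, 7/45)
j=7 picked index 8: u0 ∈ [1/18, 7/30)
j=8 picked index 8: u0 ∈ [-2/45, 2/15)
j=9 picked index 9: u0 ∈ [1/30, 1/10)
intersection: [7/90, 1/10)

7/90 1/10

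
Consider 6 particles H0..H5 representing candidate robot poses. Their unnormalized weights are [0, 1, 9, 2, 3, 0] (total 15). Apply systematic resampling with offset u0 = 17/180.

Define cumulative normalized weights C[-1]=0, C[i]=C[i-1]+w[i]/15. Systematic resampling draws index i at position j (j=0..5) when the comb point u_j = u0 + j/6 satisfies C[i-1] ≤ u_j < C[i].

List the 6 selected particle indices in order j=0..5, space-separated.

C = [0, 1/15, 2/3, 4/5, 1, 1]
j=0: u_0=17/180 ∈ [1/15, 2/3) → index 2
j=1: u_1=47/180 ∈ [1/15, 2/3) → index 2
j=2: u_2=77/180 ∈ [1/15, 2/3) → index 2
j=3: u_3=107/180 ∈ [1/15, 2/3) → index 2
j=4: u_4=137/180 ∈ [2/3, 4/5) → index 3
j=5: u_5=167/180 ∈ [4/5, 1) → index 4

2 2 2 2 3 4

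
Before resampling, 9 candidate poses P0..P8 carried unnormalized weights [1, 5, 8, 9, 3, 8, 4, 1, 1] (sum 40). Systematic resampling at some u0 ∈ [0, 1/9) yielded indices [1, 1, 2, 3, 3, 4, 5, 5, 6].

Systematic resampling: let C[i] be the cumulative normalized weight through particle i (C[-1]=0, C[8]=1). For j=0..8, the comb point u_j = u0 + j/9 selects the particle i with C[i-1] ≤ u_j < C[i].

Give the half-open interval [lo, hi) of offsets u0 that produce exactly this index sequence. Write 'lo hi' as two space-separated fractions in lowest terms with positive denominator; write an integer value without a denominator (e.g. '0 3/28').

1/40 7/180

C = [1/40, 3/20, 7/20, 23/40, 13/20, 17/20, 19/20, 39/40, 1]
j=0 picked index 1: u0 ∈ [1/40, 3/20)
j=1 picked index 1: u0 ∈ [-31/360, 7/180)
j=2 picked index 2: u0 ∈ [-13/180, 23/180)
j=3 picked index 3: u0 ∈ [1/60, 29/120)
j=4 picked index 3: u0 ∈ [-17/180, 47/360)
j=5 picked index 4: u0 ∈ [7/360, 17/180)
j=6 picked index 5: u0 ∈ [-1/60, 11/60)
j=7 picked index 5: u0 ∈ [-23/180, 13/180)
j=8 picked index 6: u0 ∈ [-7/180, 11/180)
intersection: [1/40, 7/180)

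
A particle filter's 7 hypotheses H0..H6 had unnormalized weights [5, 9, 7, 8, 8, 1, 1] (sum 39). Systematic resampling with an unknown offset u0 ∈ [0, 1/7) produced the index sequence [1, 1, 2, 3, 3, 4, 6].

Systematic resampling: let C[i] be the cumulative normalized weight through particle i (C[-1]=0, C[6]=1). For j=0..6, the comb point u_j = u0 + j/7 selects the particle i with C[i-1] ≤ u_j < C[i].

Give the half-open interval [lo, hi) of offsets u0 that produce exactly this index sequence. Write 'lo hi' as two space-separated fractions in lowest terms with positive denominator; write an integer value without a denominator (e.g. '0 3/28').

5/39 1/7

C = [5/39, 14/39, 7/13, 29/39, 37/39, 38/39, 1]
j=0 picked index 1: u0 ∈ [5/39, 14/39)
j=1 picked index 1: u0 ∈ [-4/273, 59/273)
j=2 picked index 2: u0 ∈ [20/273, 23/91)
j=3 picked index 3: u0 ∈ [10/91, 86/273)
j=4 picked index 3: u0 ∈ [-3/91, 47/273)
j=5 picked index 4: u0 ∈ [8/273, 64/273)
j=6 picked index 6: u0 ∈ [32/273, 1/7)
intersection: [5/39, 1/7)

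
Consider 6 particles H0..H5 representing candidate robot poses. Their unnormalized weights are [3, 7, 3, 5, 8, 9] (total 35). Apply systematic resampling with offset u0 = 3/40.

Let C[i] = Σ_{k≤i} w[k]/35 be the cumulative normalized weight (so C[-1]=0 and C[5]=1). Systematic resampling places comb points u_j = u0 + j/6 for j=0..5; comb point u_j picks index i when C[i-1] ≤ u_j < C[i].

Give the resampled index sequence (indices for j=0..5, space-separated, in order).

0 1 3 4 4 5

C = [3/35, 2/7, 13/35, 18/35, 26/35, 1]
j=0: u_0=3/40 ∈ [0, 3/35) → index 0
j=1: u_1=29/120 ∈ [3/35, 2/7) → index 1
j=2: u_2=49/120 ∈ [13/35, 18/35) → index 3
j=3: u_3=23/40 ∈ [18/35, 26/35) → index 4
j=4: u_4=89/120 ∈ [18/35, 26/35) → index 4
j=5: u_5=109/120 ∈ [26/35, 1) → index 5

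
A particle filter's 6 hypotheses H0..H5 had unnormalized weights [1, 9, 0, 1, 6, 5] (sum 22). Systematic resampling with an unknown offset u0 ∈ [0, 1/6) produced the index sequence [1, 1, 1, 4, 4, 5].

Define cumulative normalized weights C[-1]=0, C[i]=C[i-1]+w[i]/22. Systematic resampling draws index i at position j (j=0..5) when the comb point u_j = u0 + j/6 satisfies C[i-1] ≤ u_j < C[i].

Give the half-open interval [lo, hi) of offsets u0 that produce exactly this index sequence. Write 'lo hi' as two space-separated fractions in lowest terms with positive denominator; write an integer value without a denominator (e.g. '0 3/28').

1/22 7/66

C = [1/22, 5/11, 5/11, 1/2, 17/22, 1]
j=0 picked index 1: u0 ∈ [1/22, 5/11)
j=1 picked index 1: u0 ∈ [-4/33, 19/66)
j=2 picked index 1: u0 ∈ [-19/66, 4/33)
j=3 picked index 4: u0 ∈ [0, 3/11)
j=4 picked index 4: u0 ∈ [-1/6, 7/66)
j=5 picked index 5: u0 ∈ [-2/33, 1/6)
intersection: [1/22, 7/66)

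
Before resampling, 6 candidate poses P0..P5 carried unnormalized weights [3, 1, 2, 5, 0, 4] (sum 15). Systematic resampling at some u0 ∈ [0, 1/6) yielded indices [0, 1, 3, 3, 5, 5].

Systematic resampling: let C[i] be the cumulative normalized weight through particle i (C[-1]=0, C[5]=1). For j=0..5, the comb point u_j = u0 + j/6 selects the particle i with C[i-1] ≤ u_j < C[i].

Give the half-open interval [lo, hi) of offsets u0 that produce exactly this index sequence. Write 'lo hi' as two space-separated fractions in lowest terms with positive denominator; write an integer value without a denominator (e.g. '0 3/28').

1/15 1/10

C = [1/5, 4/15, 2/5, 11/15, 11/15, 1]
j=0 picked index 0: u0 ∈ [0, 1/5)
j=1 picked index 1: u0 ∈ [1/30, 1/10)
j=2 picked index 3: u0 ∈ [1/15, 2/5)
j=3 picked index 3: u0 ∈ [-1/10, 7/30)
j=4 picked index 5: u0 ∈ [1/15, 1/3)
j=5 picked index 5: u0 ∈ [-1/10, 1/6)
intersection: [1/15, 1/10)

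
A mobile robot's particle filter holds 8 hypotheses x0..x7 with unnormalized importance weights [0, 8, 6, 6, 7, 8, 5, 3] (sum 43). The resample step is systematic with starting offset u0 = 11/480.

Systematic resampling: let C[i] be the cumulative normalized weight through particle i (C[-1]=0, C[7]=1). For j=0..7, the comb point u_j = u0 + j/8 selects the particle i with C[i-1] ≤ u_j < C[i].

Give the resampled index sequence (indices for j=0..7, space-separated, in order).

1 1 2 3 4 5 5 6

C = [0, 8/43, 14/43, 20/43, 27/43, 35/43, 40/43, 1]
j=0: u_0=11/480 ∈ [0, 8/43) → index 1
j=1: u_1=71/480 ∈ [0, 8/43) → index 1
j=2: u_2=131/480 ∈ [8/43, 14/43) → index 2
j=3: u_3=191/480 ∈ [14/43, 20/43) → index 3
j=4: u_4=251/480 ∈ [20/43, 27/43) → index 4
j=5: u_5=311/480 ∈ [27/43, 35/43) → index 5
j=6: u_6=371/480 ∈ [27/43, 35/43) → index 5
j=7: u_7=431/480 ∈ [35/43, 40/43) → index 6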